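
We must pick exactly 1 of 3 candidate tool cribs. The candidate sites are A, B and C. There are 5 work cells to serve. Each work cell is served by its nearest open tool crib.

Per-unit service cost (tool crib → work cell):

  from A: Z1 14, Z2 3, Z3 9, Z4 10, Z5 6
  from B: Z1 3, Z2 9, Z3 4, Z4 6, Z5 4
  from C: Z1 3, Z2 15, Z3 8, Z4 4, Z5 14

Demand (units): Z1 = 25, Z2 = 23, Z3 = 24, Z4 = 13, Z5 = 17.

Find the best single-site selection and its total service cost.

With exactly 1 open, each work cell uses its cheapest among the chosen.
{B}: Z1→B 3·25=75, Z2→B 9·23=207, Z3→B 4·24=96, Z4→B 6·13=78, Z5→B 4·17=68. Service cost 524.
{A}: service cost 867
{C}: service cost 902
Among all 3 size-1 choices, {B} is lowest.

Choose B only; total service cost 524.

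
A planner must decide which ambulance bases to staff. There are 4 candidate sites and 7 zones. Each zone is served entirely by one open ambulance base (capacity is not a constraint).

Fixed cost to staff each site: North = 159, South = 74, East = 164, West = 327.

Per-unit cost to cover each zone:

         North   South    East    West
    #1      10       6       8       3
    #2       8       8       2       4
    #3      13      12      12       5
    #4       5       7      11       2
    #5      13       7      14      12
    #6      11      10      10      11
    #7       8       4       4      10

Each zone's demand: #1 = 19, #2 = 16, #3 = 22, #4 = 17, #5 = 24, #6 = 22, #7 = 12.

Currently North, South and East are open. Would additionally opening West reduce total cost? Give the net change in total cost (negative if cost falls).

Current service cost with {North, South, East}: 931.
Adding West: each zone re-picks its cheapest; new service cost 669, saving 262.
Extra fixed cost: 327. Net change = 327 − 262 = 65.
(Totals: 1328 → 1393.)

No — net change +65 (cost rises by 65).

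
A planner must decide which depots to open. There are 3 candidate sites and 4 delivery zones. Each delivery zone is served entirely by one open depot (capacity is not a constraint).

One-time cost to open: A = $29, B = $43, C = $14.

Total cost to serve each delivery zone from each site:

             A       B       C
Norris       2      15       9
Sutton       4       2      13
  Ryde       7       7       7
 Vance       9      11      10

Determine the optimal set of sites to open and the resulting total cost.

Open A only; minimum total cost 51.

For any fixed open set, each delivery zone goes to its cheapest open site; total = fixed + service.
{A}: Norris→A 2, Sutton→A 4, Ryde→A 7, Vance→A 9. Service 22; fixed 29; total 51.
{C}: service 39 + fixed 14 = 53
{A, C}: Norris→A 2, Sutton→A 4, Ryde→A 7, Vance→A 9. Service 22; fixed 43; total 65.
{A, B, C}: service 20 + fixed 86 = 106
No other subset beats 51.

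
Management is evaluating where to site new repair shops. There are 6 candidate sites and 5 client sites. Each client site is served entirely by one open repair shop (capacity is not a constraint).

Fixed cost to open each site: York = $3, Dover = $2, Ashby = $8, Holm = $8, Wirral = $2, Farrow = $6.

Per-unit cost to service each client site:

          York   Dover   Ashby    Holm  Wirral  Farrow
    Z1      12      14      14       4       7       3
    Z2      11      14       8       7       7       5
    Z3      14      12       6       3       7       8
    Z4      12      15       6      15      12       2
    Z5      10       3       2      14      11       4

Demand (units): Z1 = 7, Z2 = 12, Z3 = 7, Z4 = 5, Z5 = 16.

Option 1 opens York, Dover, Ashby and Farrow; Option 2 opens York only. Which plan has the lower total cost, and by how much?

Option 1: {York, Dover, Ashby, Farrow}: Z1→Farrow 3·7=21, Z2→Farrow 5·12=60, Z3→Ashby 6·7=42, Z4→Farrow 2·5=10, Z5→Ashby 2·16=32. Service 165; fixed 19; total 184.
Option 2: {York}: Z1→York 12·7=84, Z2→York 11·12=132, Z3→York 14·7=98, Z4→York 12·5=60, Z5→York 10·16=160. Service 534; fixed 3; total 537.
Difference: |184 − 537| = 353.

Option 1 is cheaper by 353.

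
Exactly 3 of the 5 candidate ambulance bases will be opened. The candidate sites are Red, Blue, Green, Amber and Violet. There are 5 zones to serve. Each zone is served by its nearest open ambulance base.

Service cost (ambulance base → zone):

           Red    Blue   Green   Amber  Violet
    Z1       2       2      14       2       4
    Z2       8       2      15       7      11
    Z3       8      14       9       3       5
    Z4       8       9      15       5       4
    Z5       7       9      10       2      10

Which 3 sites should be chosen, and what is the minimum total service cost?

Choose Blue, Amber and Violet; total service cost 13.

With exactly 3 open, each zone uses its cheapest among the chosen.
{Blue, Amber, Violet}: Z1→Blue 2, Z2→Blue 2, Z3→Amber 3, Z4→Violet 4, Z5→Amber 2. Service cost 13.
{Red, Blue, Amber}: service cost 14
{Blue, Green, Amber}: service cost 14
Among all 10 size-3 choices, {Blue, Amber, Violet} is lowest.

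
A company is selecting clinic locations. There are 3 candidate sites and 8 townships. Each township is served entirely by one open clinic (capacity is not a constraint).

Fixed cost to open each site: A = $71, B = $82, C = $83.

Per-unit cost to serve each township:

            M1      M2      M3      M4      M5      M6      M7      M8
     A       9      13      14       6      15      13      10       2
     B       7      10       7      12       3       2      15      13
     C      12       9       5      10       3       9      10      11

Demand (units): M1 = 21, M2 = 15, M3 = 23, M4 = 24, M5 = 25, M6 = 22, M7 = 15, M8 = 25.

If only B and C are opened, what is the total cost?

Total cost: 1346

Each township is assigned to its cheapest site among the open ones.
{B, C}: M1→B 7·21=147, M2→C 9·15=135, M3→C 5·23=115, M4→C 10·24=240, M5→B 3·25=75, M6→B 2·22=44, M7→C 10·15=150, M8→C 11·25=275. Service 1181; fixed 165; total 1346.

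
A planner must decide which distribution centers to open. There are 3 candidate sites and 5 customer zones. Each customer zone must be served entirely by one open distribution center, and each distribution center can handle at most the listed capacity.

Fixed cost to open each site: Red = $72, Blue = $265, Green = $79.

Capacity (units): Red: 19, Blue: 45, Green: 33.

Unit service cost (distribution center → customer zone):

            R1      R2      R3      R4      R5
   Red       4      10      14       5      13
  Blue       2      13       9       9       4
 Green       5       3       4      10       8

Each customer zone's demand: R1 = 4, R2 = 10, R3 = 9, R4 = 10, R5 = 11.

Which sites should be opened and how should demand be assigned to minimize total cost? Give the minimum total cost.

Minimum total cost: 371

Open {Red, Green}: R1→Red 4·4=16, R2→Green 3·10=30, R3→Green 4·9=36, R4→Red 5·10=50, R5→Green 8·11=88.
Loads: Red carries 14/19, Green carries 30/33. Service 220; fixed 151; total 371.
Next best feasible plan costs 465.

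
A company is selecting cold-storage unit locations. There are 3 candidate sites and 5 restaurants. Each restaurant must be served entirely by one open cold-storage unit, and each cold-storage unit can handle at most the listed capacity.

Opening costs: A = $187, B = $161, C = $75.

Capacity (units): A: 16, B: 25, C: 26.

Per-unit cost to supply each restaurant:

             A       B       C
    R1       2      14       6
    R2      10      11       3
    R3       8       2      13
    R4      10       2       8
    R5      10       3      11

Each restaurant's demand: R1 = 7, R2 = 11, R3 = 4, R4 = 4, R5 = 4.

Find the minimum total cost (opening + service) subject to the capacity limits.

Open {B, C}: R1→C 6·7=42, R2→C 3·11=33, R3→B 2·4=8, R4→B 2·4=8, R5→B 3·4=12.
Loads: B carries 12/25, C carries 18/26. Service 103; fixed 236; total 339.
Next best feasible plan costs 363.

Minimum total cost: 339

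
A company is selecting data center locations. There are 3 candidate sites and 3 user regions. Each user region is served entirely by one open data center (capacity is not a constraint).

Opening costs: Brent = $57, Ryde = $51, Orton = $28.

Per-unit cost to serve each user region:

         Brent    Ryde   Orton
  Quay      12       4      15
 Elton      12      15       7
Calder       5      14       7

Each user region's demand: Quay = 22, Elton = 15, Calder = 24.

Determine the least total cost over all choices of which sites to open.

Minimum total cost: 440

For any fixed open set, each user region goes to its cheapest open site; total = fixed + service.
{Ryde, Orton}: Quay→Ryde 4·22=88, Elton→Orton 7·15=105, Calder→Orton 7·24=168. Service 361; fixed 79; total 440.
{Brent, Ryde, Orton}: Quay→Ryde 4·22=88, Elton→Orton 7·15=105, Calder→Brent 5·24=120. Service 313; fixed 136; total 449.
{Brent, Ryde}: Quay→Ryde 4·22=88, Elton→Brent 12·15=180, Calder→Brent 5·24=120. Service 388; fixed 108; total 496.
{Orton}: service 603 + fixed 28 = 631
No other subset beats 440.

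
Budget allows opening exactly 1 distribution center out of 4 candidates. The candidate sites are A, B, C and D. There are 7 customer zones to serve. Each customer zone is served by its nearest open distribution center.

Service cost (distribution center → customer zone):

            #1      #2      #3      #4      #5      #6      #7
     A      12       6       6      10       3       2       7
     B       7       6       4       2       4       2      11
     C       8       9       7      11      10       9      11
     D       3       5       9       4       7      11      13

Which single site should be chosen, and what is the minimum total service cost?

With exactly 1 open, each customer zone uses its cheapest among the chosen.
{B}: #1→B 7, #2→B 6, #3→B 4, #4→B 2, #5→B 4, #6→B 2, #7→B 11. Service cost 36.
{A}: service cost 46
{D}: service cost 52
Among all 4 size-1 choices, {B} is lowest.

Choose B only; total service cost 36.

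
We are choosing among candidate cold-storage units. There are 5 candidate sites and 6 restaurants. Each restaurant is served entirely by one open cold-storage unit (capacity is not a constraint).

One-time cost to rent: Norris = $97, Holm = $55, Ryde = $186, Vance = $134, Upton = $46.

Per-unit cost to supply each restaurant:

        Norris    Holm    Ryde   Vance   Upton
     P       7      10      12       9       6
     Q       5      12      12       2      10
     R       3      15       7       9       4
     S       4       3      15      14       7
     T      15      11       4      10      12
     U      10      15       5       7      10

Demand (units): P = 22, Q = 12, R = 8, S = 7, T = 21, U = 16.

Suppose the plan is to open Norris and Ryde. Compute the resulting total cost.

Total cost: 713

Each restaurant is assigned to its cheapest site among the open ones.
{Norris, Ryde}: P→Norris 7·22=154, Q→Norris 5·12=60, R→Norris 3·8=24, S→Norris 4·7=28, T→Ryde 4·21=84, U→Ryde 5·16=80. Service 430; fixed 283; total 713.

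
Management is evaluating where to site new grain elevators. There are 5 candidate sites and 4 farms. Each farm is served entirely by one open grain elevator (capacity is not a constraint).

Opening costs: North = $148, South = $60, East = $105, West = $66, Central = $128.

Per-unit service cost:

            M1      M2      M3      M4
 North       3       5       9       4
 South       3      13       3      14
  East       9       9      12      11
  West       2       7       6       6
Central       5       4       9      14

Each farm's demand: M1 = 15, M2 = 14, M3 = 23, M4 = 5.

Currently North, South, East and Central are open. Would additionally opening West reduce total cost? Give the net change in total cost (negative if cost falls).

No — net change +51 (cost rises by 51).

Current service cost with {North, South, East, Central}: 190.
Adding West: each farm re-picks its cheapest; new service cost 175, saving 15.
Extra fixed cost: 66. Net change = 66 − 15 = 51.
(Totals: 631 → 682.)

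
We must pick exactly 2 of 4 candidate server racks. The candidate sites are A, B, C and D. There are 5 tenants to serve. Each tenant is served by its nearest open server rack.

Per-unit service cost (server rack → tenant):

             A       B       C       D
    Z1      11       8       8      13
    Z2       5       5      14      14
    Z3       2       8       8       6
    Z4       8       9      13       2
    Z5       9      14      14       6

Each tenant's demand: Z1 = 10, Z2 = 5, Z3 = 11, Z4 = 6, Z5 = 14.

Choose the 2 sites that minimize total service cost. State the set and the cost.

Choose A and D; total service cost 253.

With exactly 2 open, each tenant uses its cheapest among the chosen.
{A, D}: Z1→A 11·10=110, Z2→A 5·5=25, Z3→A 2·11=22, Z4→D 2·6=12, Z5→D 6·14=84. Service cost 253.
{B, D}: service cost 267
{A, B}: service cost 301
Among all 6 size-2 choices, {A, D} is lowest.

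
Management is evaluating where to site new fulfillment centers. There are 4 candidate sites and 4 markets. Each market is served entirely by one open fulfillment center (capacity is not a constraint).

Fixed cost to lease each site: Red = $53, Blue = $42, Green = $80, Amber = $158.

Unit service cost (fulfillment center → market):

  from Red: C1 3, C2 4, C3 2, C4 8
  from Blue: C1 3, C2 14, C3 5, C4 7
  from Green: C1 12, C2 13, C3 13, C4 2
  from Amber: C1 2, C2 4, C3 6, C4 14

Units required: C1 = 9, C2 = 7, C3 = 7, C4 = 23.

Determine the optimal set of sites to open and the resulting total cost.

For any fixed open set, each market goes to its cheapest open site; total = fixed + service.
{Red, Green}: C1→Red 3·9=27, C2→Red 4·7=28, C3→Red 2·7=14, C4→Green 2·23=46. Service 115; fixed 133; total 248.
{Red, Blue, Green}: C1→Red 3·9=27, C2→Red 4·7=28, C3→Red 2·7=14, C4→Green 2·23=46. Service 115; fixed 175; total 290.
{Red}: service 253 + fixed 53 = 306
{Red, Blue, Green, Amber}: service 106 + fixed 333 = 439
No other subset beats 248.

Open Red and Green; minimum total cost 248.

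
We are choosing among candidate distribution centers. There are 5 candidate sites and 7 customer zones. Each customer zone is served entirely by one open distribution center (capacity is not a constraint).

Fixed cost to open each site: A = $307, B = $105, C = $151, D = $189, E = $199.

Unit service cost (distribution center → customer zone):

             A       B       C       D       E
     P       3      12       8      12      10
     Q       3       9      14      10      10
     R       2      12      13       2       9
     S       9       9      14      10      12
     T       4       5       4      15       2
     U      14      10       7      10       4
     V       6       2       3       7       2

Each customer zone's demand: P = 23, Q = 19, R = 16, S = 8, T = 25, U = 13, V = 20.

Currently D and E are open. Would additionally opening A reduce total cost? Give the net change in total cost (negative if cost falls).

Current service cost with {D, E}: 674.
Adding A: each customer zone re-picks its cheapest; new service cost 372, saving 302.
Extra fixed cost: 307. Net change = 307 − 302 = 5.
(Totals: 1062 → 1067.)

No — net change +5 (cost rises by 5).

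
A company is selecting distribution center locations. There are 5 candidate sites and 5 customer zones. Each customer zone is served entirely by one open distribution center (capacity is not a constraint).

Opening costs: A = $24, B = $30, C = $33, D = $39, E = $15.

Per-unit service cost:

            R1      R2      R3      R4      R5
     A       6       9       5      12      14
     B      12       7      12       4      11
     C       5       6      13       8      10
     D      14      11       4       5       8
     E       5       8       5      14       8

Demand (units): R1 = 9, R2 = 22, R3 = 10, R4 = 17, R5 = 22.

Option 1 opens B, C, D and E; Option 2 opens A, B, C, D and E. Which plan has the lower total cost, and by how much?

Option 1: {B, C, D, E}: R1→C 5·9=45, R2→C 6·22=132, R3→D 4·10=40, R4→B 4·17=68, R5→D 8·22=176. Service 461; fixed 117; total 578.
Option 2: {A, B, C, D, E}: R1→C 5·9=45, R2→C 6·22=132, R3→D 4·10=40, R4→B 4·17=68, R5→D 8·22=176. Service 461; fixed 141; total 602.
Difference: |578 − 602| = 24.

Option 1 is cheaper by 24.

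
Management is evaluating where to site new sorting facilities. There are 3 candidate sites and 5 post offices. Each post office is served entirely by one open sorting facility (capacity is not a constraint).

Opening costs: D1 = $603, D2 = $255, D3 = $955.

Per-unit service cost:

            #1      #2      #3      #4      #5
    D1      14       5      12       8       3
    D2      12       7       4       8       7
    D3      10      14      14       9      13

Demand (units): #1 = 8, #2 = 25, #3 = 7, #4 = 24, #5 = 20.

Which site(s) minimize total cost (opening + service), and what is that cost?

Open D2 only; minimum total cost 886.

For any fixed open set, each post office goes to its cheapest open site; total = fixed + service.
{D2}: #1→D2 12·8=96, #2→D2 7·25=175, #3→D2 4·7=28, #4→D2 8·24=192, #5→D2 7·20=140. Service 631; fixed 255; total 886.
{D1}: #1→D1 14·8=112, #2→D1 5·25=125, #3→D1 12·7=84, #4→D1 8·24=192, #5→D1 3·20=60. Service 573; fixed 603; total 1176.
{D1, D2}: #1→D2 12·8=96, #2→D1 5·25=125, #3→D2 4·7=28, #4→D1 8·24=192, #5→D1 3·20=60. Service 501; fixed 858; total 1359.
{D1, D2, D3}: service 485 + fixed 1813 = 2298
No other subset beats 886.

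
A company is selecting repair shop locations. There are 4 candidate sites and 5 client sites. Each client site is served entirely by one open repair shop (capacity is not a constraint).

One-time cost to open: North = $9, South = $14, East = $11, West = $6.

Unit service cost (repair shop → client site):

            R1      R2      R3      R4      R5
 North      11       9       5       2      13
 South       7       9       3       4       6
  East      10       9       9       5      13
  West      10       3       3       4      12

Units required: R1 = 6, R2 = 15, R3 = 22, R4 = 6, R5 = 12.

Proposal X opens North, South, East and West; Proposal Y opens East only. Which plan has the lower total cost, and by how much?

Proposal X: {North, South, East, West}: R1→South 7·6=42, R2→West 3·15=45, R3→South 3·22=66, R4→North 2·6=12, R5→South 6·12=72. Service 237; fixed 40; total 277.
Proposal Y: {East}: R1→East 10·6=60, R2→East 9·15=135, R3→East 9·22=198, R4→East 5·6=30, R5→East 13·12=156. Service 579; fixed 11; total 590.
Difference: |277 − 590| = 313.

Proposal X is cheaper by 313.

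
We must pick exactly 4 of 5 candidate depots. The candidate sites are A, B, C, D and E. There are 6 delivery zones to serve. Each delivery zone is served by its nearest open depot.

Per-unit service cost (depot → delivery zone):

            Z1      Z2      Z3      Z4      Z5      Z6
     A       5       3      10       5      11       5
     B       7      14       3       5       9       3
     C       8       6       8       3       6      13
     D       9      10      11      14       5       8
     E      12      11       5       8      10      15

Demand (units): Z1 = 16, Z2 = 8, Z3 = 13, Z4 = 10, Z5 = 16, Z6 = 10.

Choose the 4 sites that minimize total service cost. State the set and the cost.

Choose A, B, C and D; total service cost 283.

With exactly 4 open, each delivery zone uses its cheapest among the chosen.
{A, B, C, D}: Z1→A 5·16=80, Z2→A 3·8=24, Z3→B 3·13=39, Z4→C 3·10=30, Z5→D 5·16=80, Z6→B 3·10=30. Service cost 283.
{A, B, C, E}: service cost 299
{A, B, D, E}: service cost 303
Among all 5 size-4 choices, {A, B, C, D} is lowest.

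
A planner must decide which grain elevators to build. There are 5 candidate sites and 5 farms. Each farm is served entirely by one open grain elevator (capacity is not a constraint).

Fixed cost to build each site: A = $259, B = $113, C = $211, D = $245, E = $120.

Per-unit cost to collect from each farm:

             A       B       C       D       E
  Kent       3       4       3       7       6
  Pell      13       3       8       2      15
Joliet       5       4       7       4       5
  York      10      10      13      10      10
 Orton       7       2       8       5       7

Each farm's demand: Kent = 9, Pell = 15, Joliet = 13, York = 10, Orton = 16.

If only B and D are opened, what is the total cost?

Total cost: 608

Each farm is assigned to its cheapest site among the open ones.
{B, D}: Kent→B 4·9=36, Pell→D 2·15=30, Joliet→B 4·13=52, York→B 10·10=100, Orton→B 2·16=32. Service 250; fixed 358; total 608.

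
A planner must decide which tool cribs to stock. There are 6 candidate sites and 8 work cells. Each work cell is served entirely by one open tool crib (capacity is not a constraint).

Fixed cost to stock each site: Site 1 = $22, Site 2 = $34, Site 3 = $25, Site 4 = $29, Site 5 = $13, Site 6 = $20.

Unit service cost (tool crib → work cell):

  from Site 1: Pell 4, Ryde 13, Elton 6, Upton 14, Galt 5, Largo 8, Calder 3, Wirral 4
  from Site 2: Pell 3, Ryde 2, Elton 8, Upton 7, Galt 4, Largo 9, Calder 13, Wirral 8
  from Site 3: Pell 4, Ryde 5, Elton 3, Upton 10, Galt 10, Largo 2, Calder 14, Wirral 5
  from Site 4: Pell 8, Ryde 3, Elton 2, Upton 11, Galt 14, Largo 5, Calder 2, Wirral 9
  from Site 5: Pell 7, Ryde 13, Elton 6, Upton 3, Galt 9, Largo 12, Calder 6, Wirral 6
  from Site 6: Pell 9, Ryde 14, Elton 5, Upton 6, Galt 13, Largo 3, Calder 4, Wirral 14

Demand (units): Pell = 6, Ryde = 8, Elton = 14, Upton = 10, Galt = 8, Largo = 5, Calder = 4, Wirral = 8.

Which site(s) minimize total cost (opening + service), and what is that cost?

For any fixed open set, each work cell goes to its cheapest open site; total = fixed + service.
{Site 1, Site 4, Site 5}: Pell→Site 1 4·6=24, Ryde→Site 4 3·8=24, Elton→Site 4 2·14=28, Upton→Site 5 3·10=30, Galt→Site 1 5·8=40, Largo→Site 4 5·5=25, Calder→Site 4 2·4=8, Wirral→Site 1 4·8=32. Service 211; fixed 64; total 275.
{Site 2, Site 4, Site 5}: service 205 + fixed 76 = 281
{Site 2, Site 3, Site 4, Site 5}: service 182 + fixed 101 = 283
{Site 1, Site 2, Site 3, Site 4, Site 5, Site 6}: Pell→Site 2 3·6=18, Ryde→Site 2 2·8=16, Elton→Site 4 2·14=28, Upton→Site 5 3·10=30, Galt→Site 2 4·8=32, Largo→Site 3 2·5=10, Calder→Site 4 2·4=8, Wirral→Site 1 4·8=32. Service 174; fixed 143; total 317.
No other subset beats 275.

Open Site 1, Site 4 and Site 5; minimum total cost 275.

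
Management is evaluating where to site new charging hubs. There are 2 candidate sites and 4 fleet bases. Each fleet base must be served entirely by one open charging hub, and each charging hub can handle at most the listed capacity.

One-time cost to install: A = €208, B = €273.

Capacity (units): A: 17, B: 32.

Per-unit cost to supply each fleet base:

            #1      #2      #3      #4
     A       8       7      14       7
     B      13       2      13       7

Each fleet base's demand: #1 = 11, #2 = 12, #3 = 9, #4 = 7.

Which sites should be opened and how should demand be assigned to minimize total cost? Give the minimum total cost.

Minimum total cost: 759

Open {A, B}: #1→A 8·11=88, #2→B 2·12=24, #3→B 13·9=117, #4→B 7·7=49.
Loads: A carries 11/17, B carries 28/32. Service 278; fixed 481; total 759.
Next best feasible plan costs 814.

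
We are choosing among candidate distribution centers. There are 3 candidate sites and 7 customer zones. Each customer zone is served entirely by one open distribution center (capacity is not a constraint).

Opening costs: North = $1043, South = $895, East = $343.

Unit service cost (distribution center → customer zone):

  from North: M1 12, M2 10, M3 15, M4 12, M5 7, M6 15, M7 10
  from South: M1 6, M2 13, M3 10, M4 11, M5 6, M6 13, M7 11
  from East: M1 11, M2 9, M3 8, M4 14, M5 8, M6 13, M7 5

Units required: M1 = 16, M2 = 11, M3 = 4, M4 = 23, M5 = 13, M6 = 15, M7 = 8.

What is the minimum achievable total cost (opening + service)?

Minimum total cost: 1311

For any fixed open set, each customer zone goes to its cheapest open site; total = fixed + service.
{East}: M1→East 11·16=176, M2→East 9·11=99, M3→East 8·4=32, M4→East 14·23=322, M5→East 8·13=104, M6→East 13·15=195, M7→East 5·8=40. Service 968; fixed 343; total 1311.
{South}: M1→South 6·16=96, M2→South 13·11=143, M3→South 10·4=40, M4→South 11·23=253, M5→South 6·13=78, M6→South 13·15=195, M7→South 11·8=88. Service 893; fixed 895; total 1788.
{South, East}: M1→South 6·16=96, M2→East 9·11=99, M3→East 8·4=32, M4→South 11·23=253, M5→South 6·13=78, M6→South 13·15=195, M7→East 5·8=40. Service 793; fixed 1238; total 2031.
{North, South, East}: M1→South 6·16=96, M2→East 9·11=99, M3→East 8·4=32, M4→South 11·23=253, M5→South 6·13=78, M6→South 13·15=195, M7→East 5·8=40. Service 793; fixed 2281; total 3074.
No other subset beats 1311.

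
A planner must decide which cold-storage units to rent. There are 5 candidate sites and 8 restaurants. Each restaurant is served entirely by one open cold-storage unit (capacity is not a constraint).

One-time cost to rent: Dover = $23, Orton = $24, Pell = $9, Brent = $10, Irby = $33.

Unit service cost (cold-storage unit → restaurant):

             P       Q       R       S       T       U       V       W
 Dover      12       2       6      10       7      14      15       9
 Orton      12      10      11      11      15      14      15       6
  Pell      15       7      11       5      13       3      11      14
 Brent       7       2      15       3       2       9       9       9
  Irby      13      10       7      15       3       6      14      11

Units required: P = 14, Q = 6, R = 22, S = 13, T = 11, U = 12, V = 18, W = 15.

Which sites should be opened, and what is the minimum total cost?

Open Dover, Orton, Pell and Brent; minimum total cost 657.

For any fixed open set, each restaurant goes to its cheapest open site; total = fixed + service.
{Dover, Orton, Pell, Brent}: P→Brent 7·14=98, Q→Dover 2·6=12, R→Dover 6·22=132, S→Brent 3·13=39, T→Brent 2·11=22, U→Pell 3·12=36, V→Brent 9·18=162, W→Orton 6·15=90. Service 591; fixed 66; total 657.
{Dover, Pell, Brent}: service 636 + fixed 42 = 678
{Orton, Pell, Brent, Irby}: P→Brent 7·14=98, Q→Brent 2·6=12, R→Irby 7·22=154, S→Brent 3·13=39, T→Brent 2·11=22, U→Pell 3·12=36, V→Brent 9·18=162, W→Orton 6·15=90. Service 613; fixed 76; total 689.
{Dover, Orton, Pell, Brent, Irby}: P→Brent 7·14=98, Q→Dover 2·6=12, R→Dover 6·22=132, S→Brent 3·13=39, T→Brent 2·11=22, U→Pell 3·12=36, V→Brent 9·18=162, W→Orton 6·15=90. Service 591; fixed 99; total 690.
No other subset beats 657.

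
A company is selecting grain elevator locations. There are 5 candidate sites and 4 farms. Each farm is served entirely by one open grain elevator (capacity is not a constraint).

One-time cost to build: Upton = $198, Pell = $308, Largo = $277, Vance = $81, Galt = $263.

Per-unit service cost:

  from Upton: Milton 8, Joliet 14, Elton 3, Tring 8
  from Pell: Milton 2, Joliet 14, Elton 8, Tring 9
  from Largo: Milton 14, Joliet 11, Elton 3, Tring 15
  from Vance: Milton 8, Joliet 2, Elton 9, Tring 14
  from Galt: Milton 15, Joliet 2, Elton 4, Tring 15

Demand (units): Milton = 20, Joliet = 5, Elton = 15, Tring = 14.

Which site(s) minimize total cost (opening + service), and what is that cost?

For any fixed open set, each farm goes to its cheapest open site; total = fixed + service.
{Vance}: Milton→Vance 8·20=160, Joliet→Vance 2·5=10, Elton→Vance 9·15=135, Tring→Vance 14·14=196. Service 501; fixed 81; total 582.
{Upton}: Milton→Upton 8·20=160, Joliet→Upton 14·5=70, Elton→Upton 3·15=45, Tring→Upton 8·14=112. Service 387; fixed 198; total 585.
{Upton, Vance}: Milton→Upton 8·20=160, Joliet→Vance 2·5=10, Elton→Upton 3·15=45, Tring→Upton 8·14=112. Service 327; fixed 279; total 606.
{Upton, Pell, Largo, Vance, Galt}: Milton→Pell 2·20=40, Joliet→Vance 2·5=10, Elton→Upton 3·15=45, Tring→Upton 8·14=112. Service 207; fixed 1127; total 1334.
No other subset beats 582.

Open Vance only; minimum total cost 582.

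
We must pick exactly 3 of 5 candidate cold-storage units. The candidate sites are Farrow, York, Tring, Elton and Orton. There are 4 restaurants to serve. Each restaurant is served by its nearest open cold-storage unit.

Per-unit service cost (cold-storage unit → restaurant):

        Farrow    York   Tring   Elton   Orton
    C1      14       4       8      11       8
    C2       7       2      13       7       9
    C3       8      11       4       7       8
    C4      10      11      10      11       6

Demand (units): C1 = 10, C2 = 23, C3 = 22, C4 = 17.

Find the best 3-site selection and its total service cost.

With exactly 3 open, each restaurant uses its cheapest among the chosen.
{York, Tring, Orton}: C1→York 4·10=40, C2→York 2·23=46, C3→Tring 4·22=88, C4→Orton 6·17=102. Service cost 276.
{York, Elton, Orton}: service cost 342
{Farrow, York, Tring}: service cost 344
Among all 10 size-3 choices, {York, Tring, Orton} is lowest.

Choose York, Tring and Orton; total service cost 276.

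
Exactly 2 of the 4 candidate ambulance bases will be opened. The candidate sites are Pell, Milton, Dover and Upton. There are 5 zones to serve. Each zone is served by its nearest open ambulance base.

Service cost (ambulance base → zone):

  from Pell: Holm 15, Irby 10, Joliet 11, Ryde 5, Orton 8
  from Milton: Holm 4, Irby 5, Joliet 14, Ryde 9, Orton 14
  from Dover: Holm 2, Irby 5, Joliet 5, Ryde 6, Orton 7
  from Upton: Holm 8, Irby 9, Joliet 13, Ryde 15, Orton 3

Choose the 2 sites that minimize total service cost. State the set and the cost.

Choose Dover and Upton; total service cost 21.

With exactly 2 open, each zone uses its cheapest among the chosen.
{Dover, Upton}: Holm→Dover 2, Irby→Dover 5, Joliet→Dover 5, Ryde→Dover 6, Orton→Upton 3. Service cost 21.
{Pell, Dover}: service cost 24
{Milton, Dover}: service cost 25
Among all 6 size-2 choices, {Dover, Upton} is lowest.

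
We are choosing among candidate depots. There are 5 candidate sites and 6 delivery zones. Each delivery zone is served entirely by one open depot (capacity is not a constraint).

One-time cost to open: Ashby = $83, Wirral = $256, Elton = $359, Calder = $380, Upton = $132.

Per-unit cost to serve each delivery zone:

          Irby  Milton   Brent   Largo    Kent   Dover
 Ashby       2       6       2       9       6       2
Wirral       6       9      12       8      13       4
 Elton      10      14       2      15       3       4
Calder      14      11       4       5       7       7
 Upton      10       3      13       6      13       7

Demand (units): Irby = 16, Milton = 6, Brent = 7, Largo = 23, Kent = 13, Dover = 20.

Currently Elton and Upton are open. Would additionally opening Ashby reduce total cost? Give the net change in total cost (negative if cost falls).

Yes — net change −85 (cost falls by 85).

Current service cost with {Elton, Upton}: 449.
Adding Ashby: each delivery zone re-picks its cheapest; new service cost 281, saving 168.
Extra fixed cost: 83. Net change = 83 − 168 = -85.
(Totals: 940 → 855.)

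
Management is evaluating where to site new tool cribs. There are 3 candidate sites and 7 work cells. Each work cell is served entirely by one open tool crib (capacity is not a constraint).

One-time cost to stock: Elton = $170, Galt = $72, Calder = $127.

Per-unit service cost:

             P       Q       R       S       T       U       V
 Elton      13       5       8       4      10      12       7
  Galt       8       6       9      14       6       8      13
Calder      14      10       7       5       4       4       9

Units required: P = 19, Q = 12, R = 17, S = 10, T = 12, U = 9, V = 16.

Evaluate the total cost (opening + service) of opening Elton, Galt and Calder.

Total cost: 936

Each work cell is assigned to its cheapest site among the open ones.
{Elton, Galt, Calder}: P→Galt 8·19=152, Q→Elton 5·12=60, R→Calder 7·17=119, S→Elton 4·10=40, T→Calder 4·12=48, U→Calder 4·9=36, V→Elton 7·16=112. Service 567; fixed 369; total 936.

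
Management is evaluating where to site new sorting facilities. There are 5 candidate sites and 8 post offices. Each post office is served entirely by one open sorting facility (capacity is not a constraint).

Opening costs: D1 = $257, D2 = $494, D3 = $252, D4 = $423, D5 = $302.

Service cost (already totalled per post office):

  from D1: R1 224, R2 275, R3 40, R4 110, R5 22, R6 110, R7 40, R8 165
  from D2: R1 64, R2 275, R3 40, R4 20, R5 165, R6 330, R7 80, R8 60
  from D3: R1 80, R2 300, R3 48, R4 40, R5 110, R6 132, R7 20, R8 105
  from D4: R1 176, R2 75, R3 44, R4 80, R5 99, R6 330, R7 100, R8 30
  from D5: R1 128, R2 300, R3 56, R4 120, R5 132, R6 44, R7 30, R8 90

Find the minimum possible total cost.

For any fixed open set, each post office goes to its cheapest open site; total = fixed + service.
{D3}: R1→D3 80, R2→D3 300, R3→D3 48, R4→D3 40, R5→D3 110, R6→D3 132, R7→D3 20, R8→D3 105. Service 835; fixed 252; total 1087.
{D3, D4}: R1→D3 80, R2→D4 75, R3→D4 44, R4→D3 40, R5→D4 99, R6→D3 132, R7→D3 20, R8→D4 30. Service 520; fixed 675; total 1195.
{D1, D3}: R1→D3 80, R2→D1 275, R3→D1 40, R4→D3 40, R5→D1 22, R6→D1 110, R7→D3 20, R8→D3 105. Service 692; fixed 509; total 1201.
{D1, D2, D3, D4, D5}: R1→D2 64, R2→D4 75, R3→D1 40, R4→D2 20, R5→D1 22, R6→D5 44, R7→D3 20, R8→D4 30. Service 315; fixed 1728; total 2043.
No other subset beats 1087.

Minimum total cost: 1087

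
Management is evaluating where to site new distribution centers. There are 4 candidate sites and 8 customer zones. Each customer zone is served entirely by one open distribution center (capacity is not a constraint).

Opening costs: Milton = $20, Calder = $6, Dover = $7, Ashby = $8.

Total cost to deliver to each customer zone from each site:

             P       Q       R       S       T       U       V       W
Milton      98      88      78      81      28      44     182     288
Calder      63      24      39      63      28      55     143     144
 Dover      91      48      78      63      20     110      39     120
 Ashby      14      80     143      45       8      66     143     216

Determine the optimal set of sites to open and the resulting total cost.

Open Calder, Dover and Ashby; minimum total cost 365.

For any fixed open set, each customer zone goes to its cheapest open site; total = fixed + service.
{Calder, Dover, Ashby}: P→Ashby 14, Q→Calder 24, R→Calder 39, S→Ashby 45, T→Ashby 8, U→Calder 55, V→Dover 39, W→Dover 120. Service 344; fixed 21; total 365.
{Milton, Calder, Dover, Ashby}: P→Ashby 14, Q→Calder 24, R→Calder 39, S→Ashby 45, T→Ashby 8, U→Milton 44, V→Dover 39, W→Dover 120. Service 333; fixed 41; total 374.
{Milton, Dover, Ashby}: service 396 + fixed 35 = 431
{Calder}: P→Calder 63, Q→Calder 24, R→Calder 39, S→Calder 63, T→Calder 28, U→Calder 55, V→Calder 143, W→Calder 144. Service 559; fixed 6; total 565.
No other subset beats 365.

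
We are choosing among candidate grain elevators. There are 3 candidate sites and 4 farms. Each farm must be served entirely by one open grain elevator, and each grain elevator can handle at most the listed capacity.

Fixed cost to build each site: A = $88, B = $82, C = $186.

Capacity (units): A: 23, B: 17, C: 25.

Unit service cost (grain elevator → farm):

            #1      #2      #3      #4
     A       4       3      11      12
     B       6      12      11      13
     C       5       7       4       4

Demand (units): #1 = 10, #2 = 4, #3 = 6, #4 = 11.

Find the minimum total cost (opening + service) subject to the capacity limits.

Open {A, C}: #1→A 4·10=40, #2→A 3·4=12, #3→C 4·6=24, #4→C 4·11=44.
Loads: A carries 14/23, C carries 17/25. Service 120; fixed 274; total 394.
Next best feasible plan costs 410.

Minimum total cost: 394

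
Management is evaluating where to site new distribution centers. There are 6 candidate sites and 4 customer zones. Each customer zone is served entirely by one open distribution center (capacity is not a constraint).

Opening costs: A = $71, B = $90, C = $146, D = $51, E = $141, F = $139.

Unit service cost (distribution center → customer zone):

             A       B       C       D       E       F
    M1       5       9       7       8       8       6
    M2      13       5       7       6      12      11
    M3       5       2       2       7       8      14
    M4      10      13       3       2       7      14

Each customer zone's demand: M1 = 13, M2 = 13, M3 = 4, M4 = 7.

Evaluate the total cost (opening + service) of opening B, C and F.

Each customer zone is assigned to its cheapest site among the open ones.
{B, C, F}: M1→F 6·13=78, M2→B 5·13=65, M3→B 2·4=8, M4→C 3·7=21. Service 172; fixed 375; total 547.

Total cost: 547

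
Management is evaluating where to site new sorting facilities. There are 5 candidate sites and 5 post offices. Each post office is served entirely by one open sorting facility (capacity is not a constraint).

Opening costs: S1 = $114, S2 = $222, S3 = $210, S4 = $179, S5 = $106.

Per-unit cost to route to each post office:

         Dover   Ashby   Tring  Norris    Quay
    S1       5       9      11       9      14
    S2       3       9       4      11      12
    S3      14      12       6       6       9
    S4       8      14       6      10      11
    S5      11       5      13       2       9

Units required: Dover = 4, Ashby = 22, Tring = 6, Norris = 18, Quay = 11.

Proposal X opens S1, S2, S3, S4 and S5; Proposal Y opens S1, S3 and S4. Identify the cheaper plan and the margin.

Proposal Y is cheaper by 148.

Proposal X: {S1, S2, S3, S4, S5}: Dover→S2 3·4=12, Ashby→S5 5·22=110, Tring→S2 4·6=24, Norris→S5 2·18=36, Quay→S3 9·11=99. Service 281; fixed 831; total 1112.
Proposal Y: {S1, S3, S4}: Dover→S1 5·4=20, Ashby→S1 9·22=198, Tring→S3 6·6=36, Norris→S3 6·18=108, Quay→S3 9·11=99. Service 461; fixed 503; total 964.
Difference: |1112 − 964| = 148.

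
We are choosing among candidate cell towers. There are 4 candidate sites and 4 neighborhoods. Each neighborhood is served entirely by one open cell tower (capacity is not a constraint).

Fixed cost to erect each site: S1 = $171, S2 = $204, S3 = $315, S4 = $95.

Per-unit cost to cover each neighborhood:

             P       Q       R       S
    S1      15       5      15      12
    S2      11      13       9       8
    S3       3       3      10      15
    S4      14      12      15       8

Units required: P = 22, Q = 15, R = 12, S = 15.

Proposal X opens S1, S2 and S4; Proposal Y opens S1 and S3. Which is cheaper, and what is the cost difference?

Proposal Y is cheaper by 118.

Proposal X: {S1, S2, S4}: P→S2 11·22=242, Q→S1 5·15=75, R→S2 9·12=108, S→S2 8·15=120. Service 545; fixed 470; total 1015.
Proposal Y: {S1, S3}: P→S3 3·22=66, Q→S3 3·15=45, R→S3 10·12=120, S→S1 12·15=180. Service 411; fixed 486; total 897.
Difference: |1015 − 897| = 118.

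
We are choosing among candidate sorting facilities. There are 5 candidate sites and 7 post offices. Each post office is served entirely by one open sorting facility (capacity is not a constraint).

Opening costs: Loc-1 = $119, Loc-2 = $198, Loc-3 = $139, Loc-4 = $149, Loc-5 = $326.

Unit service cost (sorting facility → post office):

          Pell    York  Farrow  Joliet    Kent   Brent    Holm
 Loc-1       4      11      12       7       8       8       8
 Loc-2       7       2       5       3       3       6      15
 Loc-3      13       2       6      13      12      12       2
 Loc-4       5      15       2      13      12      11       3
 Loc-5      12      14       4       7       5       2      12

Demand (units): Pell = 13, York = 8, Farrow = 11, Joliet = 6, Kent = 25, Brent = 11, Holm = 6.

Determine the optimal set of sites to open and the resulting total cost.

For any fixed open set, each post office goes to its cheapest open site; total = fixed + service.
{Loc-2}: Pell→Loc-2 7·13=91, York→Loc-2 2·8=16, Farrow→Loc-2 5·11=55, Joliet→Loc-2 3·6=18, Kent→Loc-2 3·25=75, Brent→Loc-2 6·11=66, Holm→Loc-2 15·6=90. Service 411; fixed 198; total 609.
{Loc-2, Loc-4}: service 280 + fixed 347 = 627
{Loc-1, Loc-2}: service 330 + fixed 317 = 647
{Loc-1, Loc-2, Loc-3, Loc-4, Loc-5}: service 217 + fixed 931 = 1148
No other subset beats 609.

Open Loc-2 only; minimum total cost 609.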